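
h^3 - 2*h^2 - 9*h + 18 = (h - 3)*(h - 2)*(h + 3)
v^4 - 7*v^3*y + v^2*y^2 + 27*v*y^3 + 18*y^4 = (v - 6*y)*(v - 3*y)*(v + y)^2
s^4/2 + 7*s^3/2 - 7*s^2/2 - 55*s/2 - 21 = (s/2 + 1)*(s - 3)*(s + 1)*(s + 7)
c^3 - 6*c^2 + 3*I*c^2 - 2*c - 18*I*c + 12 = (c - 6)*(c + I)*(c + 2*I)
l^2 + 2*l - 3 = (l - 1)*(l + 3)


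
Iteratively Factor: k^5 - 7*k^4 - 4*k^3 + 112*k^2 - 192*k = (k)*(k^4 - 7*k^3 - 4*k^2 + 112*k - 192) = k*(k - 4)*(k^3 - 3*k^2 - 16*k + 48) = k*(k - 4)*(k - 3)*(k^2 - 16) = k*(k - 4)*(k - 3)*(k + 4)*(k - 4)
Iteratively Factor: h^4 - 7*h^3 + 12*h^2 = (h - 4)*(h^3 - 3*h^2) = h*(h - 4)*(h^2 - 3*h) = h*(h - 4)*(h - 3)*(h)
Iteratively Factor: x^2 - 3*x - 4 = (x + 1)*(x - 4)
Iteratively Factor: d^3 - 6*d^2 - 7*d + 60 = (d + 3)*(d^2 - 9*d + 20) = (d - 4)*(d + 3)*(d - 5)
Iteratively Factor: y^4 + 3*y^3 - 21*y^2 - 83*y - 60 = (y + 4)*(y^3 - y^2 - 17*y - 15) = (y + 1)*(y + 4)*(y^2 - 2*y - 15) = (y - 5)*(y + 1)*(y + 4)*(y + 3)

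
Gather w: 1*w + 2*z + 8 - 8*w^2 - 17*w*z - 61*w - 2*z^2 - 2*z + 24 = -8*w^2 + w*(-17*z - 60) - 2*z^2 + 32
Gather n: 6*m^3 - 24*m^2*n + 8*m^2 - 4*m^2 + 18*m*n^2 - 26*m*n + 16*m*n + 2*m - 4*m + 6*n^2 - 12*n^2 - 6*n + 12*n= 6*m^3 + 4*m^2 - 2*m + n^2*(18*m - 6) + n*(-24*m^2 - 10*m + 6)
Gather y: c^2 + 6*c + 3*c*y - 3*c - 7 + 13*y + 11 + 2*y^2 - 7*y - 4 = c^2 + 3*c + 2*y^2 + y*(3*c + 6)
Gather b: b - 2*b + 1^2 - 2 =-b - 1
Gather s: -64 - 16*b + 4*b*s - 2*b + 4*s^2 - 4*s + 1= -18*b + 4*s^2 + s*(4*b - 4) - 63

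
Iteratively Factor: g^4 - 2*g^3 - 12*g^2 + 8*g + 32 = (g + 2)*(g^3 - 4*g^2 - 4*g + 16) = (g - 4)*(g + 2)*(g^2 - 4) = (g - 4)*(g - 2)*(g + 2)*(g + 2)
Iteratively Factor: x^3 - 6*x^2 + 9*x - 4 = (x - 4)*(x^2 - 2*x + 1) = (x - 4)*(x - 1)*(x - 1)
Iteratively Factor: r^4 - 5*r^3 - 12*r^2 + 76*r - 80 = (r - 2)*(r^3 - 3*r^2 - 18*r + 40) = (r - 2)^2*(r^2 - r - 20) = (r - 2)^2*(r + 4)*(r - 5)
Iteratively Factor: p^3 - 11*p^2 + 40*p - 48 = (p - 4)*(p^2 - 7*p + 12) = (p - 4)*(p - 3)*(p - 4)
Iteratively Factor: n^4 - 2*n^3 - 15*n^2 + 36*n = (n)*(n^3 - 2*n^2 - 15*n + 36) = n*(n + 4)*(n^2 - 6*n + 9) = n*(n - 3)*(n + 4)*(n - 3)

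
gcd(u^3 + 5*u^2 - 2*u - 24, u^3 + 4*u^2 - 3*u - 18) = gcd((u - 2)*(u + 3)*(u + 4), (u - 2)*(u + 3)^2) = u^2 + u - 6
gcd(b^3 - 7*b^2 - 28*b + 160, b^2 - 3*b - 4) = b - 4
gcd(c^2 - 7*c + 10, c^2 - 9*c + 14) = c - 2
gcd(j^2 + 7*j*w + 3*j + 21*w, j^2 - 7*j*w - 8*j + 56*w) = 1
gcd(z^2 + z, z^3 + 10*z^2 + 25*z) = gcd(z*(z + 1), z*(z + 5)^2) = z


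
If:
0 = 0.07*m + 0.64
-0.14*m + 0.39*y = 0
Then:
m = -9.14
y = -3.28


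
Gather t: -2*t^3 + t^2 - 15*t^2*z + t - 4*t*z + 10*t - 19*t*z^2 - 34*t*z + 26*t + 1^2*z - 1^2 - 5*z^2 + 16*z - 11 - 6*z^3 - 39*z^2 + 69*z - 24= -2*t^3 + t^2*(1 - 15*z) + t*(-19*z^2 - 38*z + 37) - 6*z^3 - 44*z^2 + 86*z - 36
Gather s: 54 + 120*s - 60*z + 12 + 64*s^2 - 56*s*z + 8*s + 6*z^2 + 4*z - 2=64*s^2 + s*(128 - 56*z) + 6*z^2 - 56*z + 64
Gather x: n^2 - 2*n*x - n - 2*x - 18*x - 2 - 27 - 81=n^2 - n + x*(-2*n - 20) - 110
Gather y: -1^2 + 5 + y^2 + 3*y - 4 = y^2 + 3*y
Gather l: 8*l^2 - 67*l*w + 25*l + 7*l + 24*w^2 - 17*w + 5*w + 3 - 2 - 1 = 8*l^2 + l*(32 - 67*w) + 24*w^2 - 12*w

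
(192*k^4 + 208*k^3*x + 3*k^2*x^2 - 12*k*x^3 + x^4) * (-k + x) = -192*k^5 - 16*k^4*x + 205*k^3*x^2 + 15*k^2*x^3 - 13*k*x^4 + x^5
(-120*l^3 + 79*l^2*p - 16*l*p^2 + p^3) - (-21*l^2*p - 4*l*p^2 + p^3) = -120*l^3 + 100*l^2*p - 12*l*p^2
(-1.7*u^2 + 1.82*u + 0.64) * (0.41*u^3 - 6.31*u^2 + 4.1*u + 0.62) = -0.697*u^5 + 11.4732*u^4 - 18.1918*u^3 + 2.3696*u^2 + 3.7524*u + 0.3968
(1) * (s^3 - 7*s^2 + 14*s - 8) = s^3 - 7*s^2 + 14*s - 8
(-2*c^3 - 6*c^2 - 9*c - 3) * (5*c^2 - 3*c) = -10*c^5 - 24*c^4 - 27*c^3 + 12*c^2 + 9*c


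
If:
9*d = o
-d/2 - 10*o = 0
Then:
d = 0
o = 0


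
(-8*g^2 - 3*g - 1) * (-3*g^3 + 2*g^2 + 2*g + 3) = 24*g^5 - 7*g^4 - 19*g^3 - 32*g^2 - 11*g - 3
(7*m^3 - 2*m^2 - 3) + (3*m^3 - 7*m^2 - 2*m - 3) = 10*m^3 - 9*m^2 - 2*m - 6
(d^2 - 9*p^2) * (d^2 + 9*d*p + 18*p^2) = d^4 + 9*d^3*p + 9*d^2*p^2 - 81*d*p^3 - 162*p^4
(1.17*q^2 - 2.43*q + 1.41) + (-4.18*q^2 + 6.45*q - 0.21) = -3.01*q^2 + 4.02*q + 1.2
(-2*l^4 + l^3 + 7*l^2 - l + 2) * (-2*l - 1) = 4*l^5 - 15*l^3 - 5*l^2 - 3*l - 2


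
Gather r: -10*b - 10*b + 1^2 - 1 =-20*b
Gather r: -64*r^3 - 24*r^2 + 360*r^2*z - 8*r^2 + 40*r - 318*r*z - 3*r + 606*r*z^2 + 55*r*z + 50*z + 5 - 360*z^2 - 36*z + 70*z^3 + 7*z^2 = -64*r^3 + r^2*(360*z - 32) + r*(606*z^2 - 263*z + 37) + 70*z^3 - 353*z^2 + 14*z + 5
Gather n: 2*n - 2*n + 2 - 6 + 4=0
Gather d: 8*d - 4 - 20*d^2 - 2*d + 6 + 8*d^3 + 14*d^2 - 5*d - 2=8*d^3 - 6*d^2 + d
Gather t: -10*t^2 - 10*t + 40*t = -10*t^2 + 30*t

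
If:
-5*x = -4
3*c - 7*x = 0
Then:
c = 28/15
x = 4/5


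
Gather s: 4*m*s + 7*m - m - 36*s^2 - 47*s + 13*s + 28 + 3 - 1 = 6*m - 36*s^2 + s*(4*m - 34) + 30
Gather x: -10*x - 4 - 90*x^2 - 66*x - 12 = -90*x^2 - 76*x - 16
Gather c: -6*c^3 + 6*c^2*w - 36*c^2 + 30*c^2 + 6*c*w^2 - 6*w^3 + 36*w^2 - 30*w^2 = -6*c^3 + c^2*(6*w - 6) + 6*c*w^2 - 6*w^3 + 6*w^2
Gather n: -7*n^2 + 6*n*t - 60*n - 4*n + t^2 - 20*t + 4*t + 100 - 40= -7*n^2 + n*(6*t - 64) + t^2 - 16*t + 60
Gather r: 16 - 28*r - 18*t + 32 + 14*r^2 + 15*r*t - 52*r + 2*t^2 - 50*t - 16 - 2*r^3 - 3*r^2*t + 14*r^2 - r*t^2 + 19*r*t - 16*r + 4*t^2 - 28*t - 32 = -2*r^3 + r^2*(28 - 3*t) + r*(-t^2 + 34*t - 96) + 6*t^2 - 96*t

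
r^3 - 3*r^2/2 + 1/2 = (r - 1)^2*(r + 1/2)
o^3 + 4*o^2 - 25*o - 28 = (o - 4)*(o + 1)*(o + 7)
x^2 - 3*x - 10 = (x - 5)*(x + 2)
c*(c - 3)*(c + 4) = c^3 + c^2 - 12*c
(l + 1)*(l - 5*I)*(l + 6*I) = l^3 + l^2 + I*l^2 + 30*l + I*l + 30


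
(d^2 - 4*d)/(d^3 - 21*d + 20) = d/(d^2 + 4*d - 5)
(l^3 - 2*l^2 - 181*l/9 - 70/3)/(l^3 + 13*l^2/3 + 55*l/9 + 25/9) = (3*l^2 - 11*l - 42)/(3*l^2 + 8*l + 5)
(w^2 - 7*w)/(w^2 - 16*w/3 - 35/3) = 3*w/(3*w + 5)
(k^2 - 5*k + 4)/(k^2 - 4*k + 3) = (k - 4)/(k - 3)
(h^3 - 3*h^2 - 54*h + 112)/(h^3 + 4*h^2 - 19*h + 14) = (h - 8)/(h - 1)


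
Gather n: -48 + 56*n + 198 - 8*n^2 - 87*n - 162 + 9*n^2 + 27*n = n^2 - 4*n - 12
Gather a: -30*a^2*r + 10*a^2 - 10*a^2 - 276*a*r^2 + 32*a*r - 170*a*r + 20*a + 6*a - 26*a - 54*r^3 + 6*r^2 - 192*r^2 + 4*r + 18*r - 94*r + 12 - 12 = -30*a^2*r + a*(-276*r^2 - 138*r) - 54*r^3 - 186*r^2 - 72*r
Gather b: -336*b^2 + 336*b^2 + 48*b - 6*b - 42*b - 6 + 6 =0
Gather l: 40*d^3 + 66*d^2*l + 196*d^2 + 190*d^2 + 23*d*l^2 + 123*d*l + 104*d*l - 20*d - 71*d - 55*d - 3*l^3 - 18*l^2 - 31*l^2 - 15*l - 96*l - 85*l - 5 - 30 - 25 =40*d^3 + 386*d^2 - 146*d - 3*l^3 + l^2*(23*d - 49) + l*(66*d^2 + 227*d - 196) - 60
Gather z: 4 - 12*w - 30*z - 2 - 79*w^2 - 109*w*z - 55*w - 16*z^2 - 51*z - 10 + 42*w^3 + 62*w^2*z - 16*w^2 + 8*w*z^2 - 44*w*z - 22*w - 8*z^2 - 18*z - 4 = 42*w^3 - 95*w^2 - 89*w + z^2*(8*w - 24) + z*(62*w^2 - 153*w - 99) - 12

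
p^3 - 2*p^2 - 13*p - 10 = (p - 5)*(p + 1)*(p + 2)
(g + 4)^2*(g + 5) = g^3 + 13*g^2 + 56*g + 80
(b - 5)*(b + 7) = b^2 + 2*b - 35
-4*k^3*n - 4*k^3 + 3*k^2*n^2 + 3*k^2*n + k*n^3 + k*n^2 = (-k + n)*(4*k + n)*(k*n + k)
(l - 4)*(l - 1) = l^2 - 5*l + 4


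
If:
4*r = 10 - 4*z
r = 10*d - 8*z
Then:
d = 7*z/10 + 1/4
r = 5/2 - z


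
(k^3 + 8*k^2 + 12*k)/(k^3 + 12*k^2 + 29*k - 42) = k*(k + 2)/(k^2 + 6*k - 7)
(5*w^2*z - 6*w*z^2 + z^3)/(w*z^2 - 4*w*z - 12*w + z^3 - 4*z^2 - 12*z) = z*(-5*w^2 + 6*w*z - z^2)/(-w*z^2 + 4*w*z + 12*w - z^3 + 4*z^2 + 12*z)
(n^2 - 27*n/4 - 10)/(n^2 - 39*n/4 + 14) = (4*n + 5)/(4*n - 7)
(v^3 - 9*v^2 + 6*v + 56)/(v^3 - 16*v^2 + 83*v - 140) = (v + 2)/(v - 5)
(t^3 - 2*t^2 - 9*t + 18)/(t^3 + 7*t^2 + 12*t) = (t^2 - 5*t + 6)/(t*(t + 4))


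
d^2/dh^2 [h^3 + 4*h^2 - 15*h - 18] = 6*h + 8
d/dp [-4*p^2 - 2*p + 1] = -8*p - 2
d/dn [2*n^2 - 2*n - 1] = 4*n - 2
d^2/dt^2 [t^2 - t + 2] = 2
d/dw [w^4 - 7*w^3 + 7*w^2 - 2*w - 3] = 4*w^3 - 21*w^2 + 14*w - 2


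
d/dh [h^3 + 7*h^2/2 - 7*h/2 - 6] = 3*h^2 + 7*h - 7/2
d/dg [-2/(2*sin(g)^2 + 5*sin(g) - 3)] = 2*(4*sin(g) + 5)*cos(g)/(2*sin(g)^2 + 5*sin(g) - 3)^2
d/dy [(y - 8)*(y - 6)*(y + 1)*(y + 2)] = 4*y^3 - 33*y^2 + 16*y + 116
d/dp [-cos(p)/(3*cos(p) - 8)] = -8*sin(p)/(3*cos(p) - 8)^2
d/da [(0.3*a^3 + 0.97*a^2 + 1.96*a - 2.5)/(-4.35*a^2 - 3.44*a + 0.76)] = (-1.305*a^4 - 2.064*a^3 + 5.8732*a^2 - 20.2756*a - 7.1104)/(18.9225*a^4 + 29.928*a^3 + 5.2216*a^2 - 5.2288*a + 0.5776)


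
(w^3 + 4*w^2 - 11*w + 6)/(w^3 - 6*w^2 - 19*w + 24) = (w^2 + 5*w - 6)/(w^2 - 5*w - 24)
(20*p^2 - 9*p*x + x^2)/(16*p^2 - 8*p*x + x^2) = (-5*p + x)/(-4*p + x)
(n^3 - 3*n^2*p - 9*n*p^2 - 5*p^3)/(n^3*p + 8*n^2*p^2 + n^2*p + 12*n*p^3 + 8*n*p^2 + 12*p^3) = (n^3 - 3*n^2*p - 9*n*p^2 - 5*p^3)/(p*(n^3 + 8*n^2*p + n^2 + 12*n*p^2 + 8*n*p + 12*p^2))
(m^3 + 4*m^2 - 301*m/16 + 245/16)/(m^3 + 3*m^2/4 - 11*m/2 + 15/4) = (4*m^2 + 21*m - 49)/(4*(m^2 + 2*m - 3))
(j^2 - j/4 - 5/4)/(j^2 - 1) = (j - 5/4)/(j - 1)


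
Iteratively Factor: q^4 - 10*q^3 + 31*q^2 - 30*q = (q - 5)*(q^3 - 5*q^2 + 6*q) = (q - 5)*(q - 2)*(q^2 - 3*q) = (q - 5)*(q - 3)*(q - 2)*(q)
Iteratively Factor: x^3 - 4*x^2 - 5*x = (x + 1)*(x^2 - 5*x) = x*(x + 1)*(x - 5)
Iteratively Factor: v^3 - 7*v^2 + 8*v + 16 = (v - 4)*(v^2 - 3*v - 4) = (v - 4)*(v + 1)*(v - 4)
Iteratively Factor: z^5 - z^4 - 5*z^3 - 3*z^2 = (z + 1)*(z^4 - 2*z^3 - 3*z^2) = (z + 1)^2*(z^3 - 3*z^2) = z*(z + 1)^2*(z^2 - 3*z) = z^2*(z + 1)^2*(z - 3)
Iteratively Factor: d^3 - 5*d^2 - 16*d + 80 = (d - 5)*(d^2 - 16) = (d - 5)*(d - 4)*(d + 4)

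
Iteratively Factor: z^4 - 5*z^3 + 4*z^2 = (z - 1)*(z^3 - 4*z^2) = z*(z - 1)*(z^2 - 4*z) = z^2*(z - 1)*(z - 4)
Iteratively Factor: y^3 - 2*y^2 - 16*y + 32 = (y + 4)*(y^2 - 6*y + 8) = (y - 2)*(y + 4)*(y - 4)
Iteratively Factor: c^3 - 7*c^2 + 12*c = (c - 3)*(c^2 - 4*c) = (c - 4)*(c - 3)*(c)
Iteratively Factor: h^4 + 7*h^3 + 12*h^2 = (h)*(h^3 + 7*h^2 + 12*h) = h*(h + 4)*(h^2 + 3*h) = h^2*(h + 4)*(h + 3)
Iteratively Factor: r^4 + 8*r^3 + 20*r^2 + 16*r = (r)*(r^3 + 8*r^2 + 20*r + 16) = r*(r + 4)*(r^2 + 4*r + 4) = r*(r + 2)*(r + 4)*(r + 2)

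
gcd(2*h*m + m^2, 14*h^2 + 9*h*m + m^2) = 2*h + m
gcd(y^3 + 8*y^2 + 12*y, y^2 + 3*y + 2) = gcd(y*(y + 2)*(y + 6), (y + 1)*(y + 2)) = y + 2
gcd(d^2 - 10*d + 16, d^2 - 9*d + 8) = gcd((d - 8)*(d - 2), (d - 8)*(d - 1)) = d - 8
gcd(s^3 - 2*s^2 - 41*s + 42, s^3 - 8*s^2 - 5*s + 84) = s - 7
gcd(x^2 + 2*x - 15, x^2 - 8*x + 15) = x - 3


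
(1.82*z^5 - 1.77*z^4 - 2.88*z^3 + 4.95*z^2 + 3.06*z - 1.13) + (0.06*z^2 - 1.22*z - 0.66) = 1.82*z^5 - 1.77*z^4 - 2.88*z^3 + 5.01*z^2 + 1.84*z - 1.79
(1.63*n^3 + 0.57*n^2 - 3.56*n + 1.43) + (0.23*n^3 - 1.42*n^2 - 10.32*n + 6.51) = 1.86*n^3 - 0.85*n^2 - 13.88*n + 7.94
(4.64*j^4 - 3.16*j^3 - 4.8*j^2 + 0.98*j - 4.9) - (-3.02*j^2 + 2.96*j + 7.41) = 4.64*j^4 - 3.16*j^3 - 1.78*j^2 - 1.98*j - 12.31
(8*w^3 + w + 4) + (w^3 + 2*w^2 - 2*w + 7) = 9*w^3 + 2*w^2 - w + 11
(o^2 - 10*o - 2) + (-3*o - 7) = o^2 - 13*o - 9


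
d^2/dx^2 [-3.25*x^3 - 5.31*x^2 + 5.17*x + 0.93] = -19.5*x - 10.62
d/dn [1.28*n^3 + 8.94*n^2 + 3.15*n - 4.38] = 3.84*n^2 + 17.88*n + 3.15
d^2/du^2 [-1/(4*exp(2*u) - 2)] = (-8*exp(2*u) - 4)*exp(2*u)/(2*exp(2*u) - 1)^3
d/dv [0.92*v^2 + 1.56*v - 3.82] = 1.84*v + 1.56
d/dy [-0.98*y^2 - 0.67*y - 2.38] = -1.96*y - 0.67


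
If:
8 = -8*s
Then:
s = -1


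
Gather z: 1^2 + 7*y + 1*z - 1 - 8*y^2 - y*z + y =-8*y^2 + 8*y + z*(1 - y)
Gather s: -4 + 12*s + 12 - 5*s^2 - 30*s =-5*s^2 - 18*s + 8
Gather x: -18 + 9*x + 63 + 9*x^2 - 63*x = 9*x^2 - 54*x + 45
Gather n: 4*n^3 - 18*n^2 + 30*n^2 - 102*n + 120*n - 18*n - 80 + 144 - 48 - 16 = 4*n^3 + 12*n^2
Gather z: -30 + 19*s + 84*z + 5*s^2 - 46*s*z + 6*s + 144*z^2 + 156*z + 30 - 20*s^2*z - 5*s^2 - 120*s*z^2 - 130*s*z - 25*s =z^2*(144 - 120*s) + z*(-20*s^2 - 176*s + 240)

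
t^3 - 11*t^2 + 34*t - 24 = (t - 6)*(t - 4)*(t - 1)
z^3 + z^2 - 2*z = z*(z - 1)*(z + 2)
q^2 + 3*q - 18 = (q - 3)*(q + 6)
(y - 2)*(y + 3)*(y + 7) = y^3 + 8*y^2 + y - 42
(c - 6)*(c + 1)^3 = c^4 - 3*c^3 - 15*c^2 - 17*c - 6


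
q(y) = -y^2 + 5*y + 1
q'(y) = 5 - 2*y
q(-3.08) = -23.89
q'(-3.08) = 11.16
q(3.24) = 6.70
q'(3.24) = -1.48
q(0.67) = 3.90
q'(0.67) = 3.66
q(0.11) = 1.54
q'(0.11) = 4.78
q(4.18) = 4.43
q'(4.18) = -3.36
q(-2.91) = -22.02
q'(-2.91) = 10.82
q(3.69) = 5.83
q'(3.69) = -2.38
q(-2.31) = -15.89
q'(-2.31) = 9.62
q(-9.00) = -125.00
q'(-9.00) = 23.00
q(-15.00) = -299.00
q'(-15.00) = 35.00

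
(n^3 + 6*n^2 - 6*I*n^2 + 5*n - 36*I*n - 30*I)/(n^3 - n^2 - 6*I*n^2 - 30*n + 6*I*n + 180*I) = (n + 1)/(n - 6)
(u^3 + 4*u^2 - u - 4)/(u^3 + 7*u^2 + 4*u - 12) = (u^2 + 5*u + 4)/(u^2 + 8*u + 12)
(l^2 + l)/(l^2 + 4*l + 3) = l/(l + 3)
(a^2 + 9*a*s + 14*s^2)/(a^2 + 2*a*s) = (a + 7*s)/a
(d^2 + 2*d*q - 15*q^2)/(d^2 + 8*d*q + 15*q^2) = (d - 3*q)/(d + 3*q)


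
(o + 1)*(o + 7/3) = o^2 + 10*o/3 + 7/3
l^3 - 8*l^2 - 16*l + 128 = (l - 8)*(l - 4)*(l + 4)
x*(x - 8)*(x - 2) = x^3 - 10*x^2 + 16*x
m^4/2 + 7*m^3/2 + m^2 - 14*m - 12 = (m/2 + 1/2)*(m - 2)*(m + 2)*(m + 6)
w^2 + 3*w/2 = w*(w + 3/2)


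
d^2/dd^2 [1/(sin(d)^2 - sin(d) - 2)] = (-4*sin(d)^3 + 7*sin(d)^2 - 10*sin(d) + 6)/((sin(d) - 2)^3*(sin(d) + 1)^2)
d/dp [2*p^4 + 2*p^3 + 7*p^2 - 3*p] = 8*p^3 + 6*p^2 + 14*p - 3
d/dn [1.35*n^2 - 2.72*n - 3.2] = 2.7*n - 2.72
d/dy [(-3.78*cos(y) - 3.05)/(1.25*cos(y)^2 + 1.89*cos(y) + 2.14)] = (-4.725*cos(y)^2 - 7.625*cos(y) + 2.3247)*sin(y)/(1.5625*cos(y)^4 + 4.725*cos(y)^3 + 8.9221*cos(y)^2 + 8.0892*cos(y) + 4.5796)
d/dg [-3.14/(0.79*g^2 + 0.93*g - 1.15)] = (4.9612*g + 2.9202)/(0.79*g^2 + 0.93*g - 1.15)^2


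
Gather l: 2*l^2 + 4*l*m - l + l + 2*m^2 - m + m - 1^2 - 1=2*l^2 + 4*l*m + 2*m^2 - 2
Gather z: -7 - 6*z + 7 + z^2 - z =z^2 - 7*z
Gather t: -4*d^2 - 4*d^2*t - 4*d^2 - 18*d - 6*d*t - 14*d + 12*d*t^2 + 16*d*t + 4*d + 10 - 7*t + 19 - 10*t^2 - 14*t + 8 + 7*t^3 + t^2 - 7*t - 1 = -8*d^2 - 28*d + 7*t^3 + t^2*(12*d - 9) + t*(-4*d^2 + 10*d - 28) + 36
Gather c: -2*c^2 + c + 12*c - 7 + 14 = -2*c^2 + 13*c + 7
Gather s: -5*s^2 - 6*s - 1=-5*s^2 - 6*s - 1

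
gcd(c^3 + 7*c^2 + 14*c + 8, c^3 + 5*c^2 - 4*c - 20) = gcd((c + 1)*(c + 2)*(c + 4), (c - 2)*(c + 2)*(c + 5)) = c + 2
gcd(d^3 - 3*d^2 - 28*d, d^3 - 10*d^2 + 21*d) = d^2 - 7*d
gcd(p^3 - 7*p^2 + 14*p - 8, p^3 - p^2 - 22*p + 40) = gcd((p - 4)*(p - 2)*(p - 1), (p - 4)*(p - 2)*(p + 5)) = p^2 - 6*p + 8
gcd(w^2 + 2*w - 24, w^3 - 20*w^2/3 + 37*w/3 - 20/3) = w - 4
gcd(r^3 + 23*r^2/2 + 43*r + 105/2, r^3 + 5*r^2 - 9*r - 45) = r^2 + 8*r + 15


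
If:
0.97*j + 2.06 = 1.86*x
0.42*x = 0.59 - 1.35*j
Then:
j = 0.08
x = 1.15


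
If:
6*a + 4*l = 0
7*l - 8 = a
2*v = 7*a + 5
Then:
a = -16/23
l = 24/23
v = 3/46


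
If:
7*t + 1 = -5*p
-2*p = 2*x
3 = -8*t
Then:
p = 13/40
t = -3/8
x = -13/40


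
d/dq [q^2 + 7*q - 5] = 2*q + 7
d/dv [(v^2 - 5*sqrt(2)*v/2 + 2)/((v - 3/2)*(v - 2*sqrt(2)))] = 2*(-3*v^2 + sqrt(2)*v^2 - 8*v + 12*sqrt(2)*v - 24 + 8*sqrt(2))/(4*v^4 - 16*sqrt(2)*v^3 - 12*v^3 + 41*v^2 + 48*sqrt(2)*v^2 - 96*v - 36*sqrt(2)*v + 72)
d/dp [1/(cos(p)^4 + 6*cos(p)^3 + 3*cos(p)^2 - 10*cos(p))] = (9*cos(p) + 9*cos(2*p) + cos(3*p) - 1)*sin(p)/((cos(p)^3 + 6*cos(p)^2 + 3*cos(p) - 10)^2*cos(p)^2)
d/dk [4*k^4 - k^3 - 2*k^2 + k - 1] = 16*k^3 - 3*k^2 - 4*k + 1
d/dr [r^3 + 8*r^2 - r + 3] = 3*r^2 + 16*r - 1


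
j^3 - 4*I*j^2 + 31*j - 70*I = (j - 7*I)*(j - 2*I)*(j + 5*I)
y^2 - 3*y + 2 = (y - 2)*(y - 1)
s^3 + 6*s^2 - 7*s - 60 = (s - 3)*(s + 4)*(s + 5)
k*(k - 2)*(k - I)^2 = k^4 - 2*k^3 - 2*I*k^3 - k^2 + 4*I*k^2 + 2*k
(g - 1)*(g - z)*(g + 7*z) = g^3 + 6*g^2*z - g^2 - 7*g*z^2 - 6*g*z + 7*z^2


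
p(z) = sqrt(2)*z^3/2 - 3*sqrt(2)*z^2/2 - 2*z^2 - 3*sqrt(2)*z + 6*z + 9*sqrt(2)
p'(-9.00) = 247.77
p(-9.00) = -852.40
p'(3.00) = -3.88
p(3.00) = 0.00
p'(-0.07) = 2.34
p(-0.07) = 12.58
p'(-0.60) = 7.47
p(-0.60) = 10.04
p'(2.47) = -5.66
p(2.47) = 2.58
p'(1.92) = -6.25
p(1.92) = 5.91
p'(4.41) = 6.66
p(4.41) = 0.97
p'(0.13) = 0.72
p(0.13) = 12.89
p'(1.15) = -4.92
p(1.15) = 10.37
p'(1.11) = -4.78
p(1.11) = 10.57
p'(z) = 3*sqrt(2)*z^2/2 - 3*sqrt(2)*z - 4*z - 3*sqrt(2) + 6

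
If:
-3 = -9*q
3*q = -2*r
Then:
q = 1/3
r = -1/2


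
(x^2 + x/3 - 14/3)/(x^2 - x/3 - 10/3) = (3*x + 7)/(3*x + 5)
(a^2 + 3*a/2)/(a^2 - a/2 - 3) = a/(a - 2)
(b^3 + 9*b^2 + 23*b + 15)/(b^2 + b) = b + 8 + 15/b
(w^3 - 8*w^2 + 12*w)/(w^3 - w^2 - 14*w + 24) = w*(w - 6)/(w^2 + w - 12)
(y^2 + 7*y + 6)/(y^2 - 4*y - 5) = (y + 6)/(y - 5)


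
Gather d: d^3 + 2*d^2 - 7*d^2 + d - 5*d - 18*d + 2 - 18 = d^3 - 5*d^2 - 22*d - 16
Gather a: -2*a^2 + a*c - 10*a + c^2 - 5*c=-2*a^2 + a*(c - 10) + c^2 - 5*c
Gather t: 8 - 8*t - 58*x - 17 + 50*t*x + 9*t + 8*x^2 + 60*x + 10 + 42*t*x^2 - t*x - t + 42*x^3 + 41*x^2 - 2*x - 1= t*(42*x^2 + 49*x) + 42*x^3 + 49*x^2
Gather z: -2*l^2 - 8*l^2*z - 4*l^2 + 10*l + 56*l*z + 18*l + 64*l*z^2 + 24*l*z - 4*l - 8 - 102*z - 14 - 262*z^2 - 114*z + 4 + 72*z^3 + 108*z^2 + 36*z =-6*l^2 + 24*l + 72*z^3 + z^2*(64*l - 154) + z*(-8*l^2 + 80*l - 180) - 18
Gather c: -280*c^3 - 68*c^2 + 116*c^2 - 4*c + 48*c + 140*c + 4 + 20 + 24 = -280*c^3 + 48*c^2 + 184*c + 48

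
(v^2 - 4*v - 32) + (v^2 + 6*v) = 2*v^2 + 2*v - 32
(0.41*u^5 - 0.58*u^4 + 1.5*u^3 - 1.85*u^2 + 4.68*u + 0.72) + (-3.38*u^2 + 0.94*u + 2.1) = 0.41*u^5 - 0.58*u^4 + 1.5*u^3 - 5.23*u^2 + 5.62*u + 2.82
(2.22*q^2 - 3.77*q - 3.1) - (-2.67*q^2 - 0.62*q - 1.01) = 4.89*q^2 - 3.15*q - 2.09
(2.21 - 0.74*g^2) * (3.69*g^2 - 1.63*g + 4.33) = -2.7306*g^4 + 1.2062*g^3 + 4.9507*g^2 - 3.6023*g + 9.5693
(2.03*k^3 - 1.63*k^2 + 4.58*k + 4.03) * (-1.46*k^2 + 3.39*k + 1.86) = -2.9638*k^5 + 9.2615*k^4 - 8.4367*k^3 + 6.6106*k^2 + 22.1805*k + 7.4958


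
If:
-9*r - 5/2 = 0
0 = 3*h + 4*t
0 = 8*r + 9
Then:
No Solution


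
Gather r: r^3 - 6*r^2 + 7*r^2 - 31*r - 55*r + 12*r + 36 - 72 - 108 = r^3 + r^2 - 74*r - 144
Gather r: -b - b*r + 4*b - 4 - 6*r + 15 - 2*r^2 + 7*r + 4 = 3*b - 2*r^2 + r*(1 - b) + 15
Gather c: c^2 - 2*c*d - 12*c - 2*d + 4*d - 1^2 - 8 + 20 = c^2 + c*(-2*d - 12) + 2*d + 11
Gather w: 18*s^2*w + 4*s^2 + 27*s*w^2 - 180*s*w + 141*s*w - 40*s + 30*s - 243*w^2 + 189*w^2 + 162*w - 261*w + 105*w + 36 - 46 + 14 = 4*s^2 - 10*s + w^2*(27*s - 54) + w*(18*s^2 - 39*s + 6) + 4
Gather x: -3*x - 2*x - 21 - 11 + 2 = -5*x - 30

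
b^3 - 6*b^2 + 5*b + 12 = (b - 4)*(b - 3)*(b + 1)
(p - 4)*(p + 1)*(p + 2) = p^3 - p^2 - 10*p - 8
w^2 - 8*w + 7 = (w - 7)*(w - 1)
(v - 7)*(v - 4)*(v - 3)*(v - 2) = v^4 - 16*v^3 + 89*v^2 - 206*v + 168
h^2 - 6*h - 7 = (h - 7)*(h + 1)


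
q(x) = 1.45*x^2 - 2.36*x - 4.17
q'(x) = 2.9*x - 2.36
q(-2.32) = 9.11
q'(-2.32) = -9.09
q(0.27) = -4.70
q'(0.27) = -1.58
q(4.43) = 13.83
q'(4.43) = 10.49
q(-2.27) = 8.66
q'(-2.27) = -8.94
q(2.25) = -2.14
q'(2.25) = 4.16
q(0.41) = -4.89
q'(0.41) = -1.17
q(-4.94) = 42.87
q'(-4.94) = -16.69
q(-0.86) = -1.07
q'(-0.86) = -4.85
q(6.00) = 33.87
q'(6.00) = 15.04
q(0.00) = -4.17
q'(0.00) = -2.36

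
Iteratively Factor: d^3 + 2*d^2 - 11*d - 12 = (d + 4)*(d^2 - 2*d - 3) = (d - 3)*(d + 4)*(d + 1)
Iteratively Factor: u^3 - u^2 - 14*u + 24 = (u - 3)*(u^2 + 2*u - 8) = (u - 3)*(u - 2)*(u + 4)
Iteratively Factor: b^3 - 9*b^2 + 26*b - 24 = (b - 3)*(b^2 - 6*b + 8) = (b - 3)*(b - 2)*(b - 4)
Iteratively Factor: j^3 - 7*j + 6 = (j + 3)*(j^2 - 3*j + 2) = (j - 1)*(j + 3)*(j - 2)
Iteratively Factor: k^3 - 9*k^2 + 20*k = (k)*(k^2 - 9*k + 20) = k*(k - 5)*(k - 4)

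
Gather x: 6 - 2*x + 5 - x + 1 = 12 - 3*x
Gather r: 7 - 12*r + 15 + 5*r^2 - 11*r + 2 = 5*r^2 - 23*r + 24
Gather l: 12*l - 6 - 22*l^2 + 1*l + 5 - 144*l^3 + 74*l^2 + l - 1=-144*l^3 + 52*l^2 + 14*l - 2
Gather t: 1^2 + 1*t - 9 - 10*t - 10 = -9*t - 18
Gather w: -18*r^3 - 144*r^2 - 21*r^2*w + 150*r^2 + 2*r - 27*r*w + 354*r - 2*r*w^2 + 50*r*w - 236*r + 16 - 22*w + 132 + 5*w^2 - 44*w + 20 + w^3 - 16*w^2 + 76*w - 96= -18*r^3 + 6*r^2 + 120*r + w^3 + w^2*(-2*r - 11) + w*(-21*r^2 + 23*r + 10) + 72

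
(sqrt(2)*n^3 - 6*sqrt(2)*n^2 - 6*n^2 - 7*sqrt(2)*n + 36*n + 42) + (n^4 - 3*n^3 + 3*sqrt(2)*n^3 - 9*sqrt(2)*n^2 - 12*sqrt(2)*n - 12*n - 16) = n^4 - 3*n^3 + 4*sqrt(2)*n^3 - 15*sqrt(2)*n^2 - 6*n^2 - 19*sqrt(2)*n + 24*n + 26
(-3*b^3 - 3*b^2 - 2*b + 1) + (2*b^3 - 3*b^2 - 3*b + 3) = -b^3 - 6*b^2 - 5*b + 4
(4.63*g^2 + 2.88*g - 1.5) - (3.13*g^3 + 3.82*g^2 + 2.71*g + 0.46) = -3.13*g^3 + 0.81*g^2 + 0.17*g - 1.96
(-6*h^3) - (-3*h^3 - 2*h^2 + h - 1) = -3*h^3 + 2*h^2 - h + 1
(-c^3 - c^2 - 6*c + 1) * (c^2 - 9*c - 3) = -c^5 + 8*c^4 + 6*c^3 + 58*c^2 + 9*c - 3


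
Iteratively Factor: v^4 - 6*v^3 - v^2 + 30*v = (v + 2)*(v^3 - 8*v^2 + 15*v) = (v - 5)*(v + 2)*(v^2 - 3*v) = (v - 5)*(v - 3)*(v + 2)*(v)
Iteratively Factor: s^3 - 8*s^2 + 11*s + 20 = (s - 4)*(s^2 - 4*s - 5) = (s - 4)*(s + 1)*(s - 5)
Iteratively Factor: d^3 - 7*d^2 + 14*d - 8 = (d - 2)*(d^2 - 5*d + 4) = (d - 4)*(d - 2)*(d - 1)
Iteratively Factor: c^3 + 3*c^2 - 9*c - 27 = (c + 3)*(c^2 - 9) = (c - 3)*(c + 3)*(c + 3)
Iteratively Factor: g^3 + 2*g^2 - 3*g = (g)*(g^2 + 2*g - 3) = g*(g + 3)*(g - 1)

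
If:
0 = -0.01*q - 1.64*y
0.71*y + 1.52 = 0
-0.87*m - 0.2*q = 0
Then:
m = -80.71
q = 351.10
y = -2.14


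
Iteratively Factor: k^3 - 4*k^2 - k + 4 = (k - 4)*(k^2 - 1) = (k - 4)*(k + 1)*(k - 1)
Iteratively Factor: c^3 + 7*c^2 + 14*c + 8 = (c + 1)*(c^2 + 6*c + 8) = (c + 1)*(c + 2)*(c + 4)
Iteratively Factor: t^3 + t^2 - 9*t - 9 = (t + 3)*(t^2 - 2*t - 3) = (t - 3)*(t + 3)*(t + 1)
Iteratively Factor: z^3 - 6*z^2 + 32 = (z - 4)*(z^2 - 2*z - 8) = (z - 4)*(z + 2)*(z - 4)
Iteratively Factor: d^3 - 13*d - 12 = (d - 4)*(d^2 + 4*d + 3) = (d - 4)*(d + 1)*(d + 3)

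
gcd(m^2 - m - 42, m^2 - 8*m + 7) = m - 7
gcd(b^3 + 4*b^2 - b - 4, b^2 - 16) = b + 4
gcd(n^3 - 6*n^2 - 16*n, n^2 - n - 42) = 1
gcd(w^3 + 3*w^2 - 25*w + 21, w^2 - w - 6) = w - 3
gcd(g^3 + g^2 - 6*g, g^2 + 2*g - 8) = g - 2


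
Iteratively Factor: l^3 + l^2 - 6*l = (l + 3)*(l^2 - 2*l) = (l - 2)*(l + 3)*(l)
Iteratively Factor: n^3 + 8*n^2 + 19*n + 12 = (n + 4)*(n^2 + 4*n + 3) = (n + 1)*(n + 4)*(n + 3)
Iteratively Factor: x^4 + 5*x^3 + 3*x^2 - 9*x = (x + 3)*(x^3 + 2*x^2 - 3*x) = x*(x + 3)*(x^2 + 2*x - 3) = x*(x + 3)^2*(x - 1)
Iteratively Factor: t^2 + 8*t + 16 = (t + 4)*(t + 4)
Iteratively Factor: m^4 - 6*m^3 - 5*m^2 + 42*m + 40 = (m - 4)*(m^3 - 2*m^2 - 13*m - 10) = (m - 5)*(m - 4)*(m^2 + 3*m + 2) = (m - 5)*(m - 4)*(m + 1)*(m + 2)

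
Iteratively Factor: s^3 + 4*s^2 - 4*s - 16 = (s + 4)*(s^2 - 4) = (s - 2)*(s + 4)*(s + 2)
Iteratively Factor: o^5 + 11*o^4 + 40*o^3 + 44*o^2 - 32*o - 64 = (o + 2)*(o^4 + 9*o^3 + 22*o^2 - 32) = (o - 1)*(o + 2)*(o^3 + 10*o^2 + 32*o + 32) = (o - 1)*(o + 2)*(o + 4)*(o^2 + 6*o + 8) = (o - 1)*(o + 2)*(o + 4)^2*(o + 2)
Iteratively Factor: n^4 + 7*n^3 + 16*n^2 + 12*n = (n)*(n^3 + 7*n^2 + 16*n + 12) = n*(n + 3)*(n^2 + 4*n + 4) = n*(n + 2)*(n + 3)*(n + 2)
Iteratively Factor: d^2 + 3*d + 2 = (d + 2)*(d + 1)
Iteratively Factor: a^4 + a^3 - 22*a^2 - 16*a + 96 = (a + 3)*(a^3 - 2*a^2 - 16*a + 32) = (a + 3)*(a + 4)*(a^2 - 6*a + 8) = (a - 4)*(a + 3)*(a + 4)*(a - 2)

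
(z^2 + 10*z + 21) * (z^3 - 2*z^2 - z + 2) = z^5 + 8*z^4 - 50*z^2 - z + 42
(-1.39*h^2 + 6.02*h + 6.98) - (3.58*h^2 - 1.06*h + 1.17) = -4.97*h^2 + 7.08*h + 5.81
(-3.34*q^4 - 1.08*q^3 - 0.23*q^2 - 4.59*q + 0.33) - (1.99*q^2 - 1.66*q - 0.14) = -3.34*q^4 - 1.08*q^3 - 2.22*q^2 - 2.93*q + 0.47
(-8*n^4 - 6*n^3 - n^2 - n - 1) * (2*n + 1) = -16*n^5 - 20*n^4 - 8*n^3 - 3*n^2 - 3*n - 1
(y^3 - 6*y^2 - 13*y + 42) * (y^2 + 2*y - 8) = y^5 - 4*y^4 - 33*y^3 + 64*y^2 + 188*y - 336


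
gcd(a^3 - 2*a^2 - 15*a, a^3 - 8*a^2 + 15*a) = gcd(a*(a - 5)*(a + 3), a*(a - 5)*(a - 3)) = a^2 - 5*a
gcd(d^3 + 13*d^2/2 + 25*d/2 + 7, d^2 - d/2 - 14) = d + 7/2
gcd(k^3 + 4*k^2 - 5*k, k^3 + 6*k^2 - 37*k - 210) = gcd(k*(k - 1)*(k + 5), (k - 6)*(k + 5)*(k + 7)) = k + 5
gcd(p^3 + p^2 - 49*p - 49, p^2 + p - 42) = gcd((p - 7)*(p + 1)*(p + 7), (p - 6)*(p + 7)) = p + 7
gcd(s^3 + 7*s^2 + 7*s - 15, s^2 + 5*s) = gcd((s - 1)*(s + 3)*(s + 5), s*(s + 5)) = s + 5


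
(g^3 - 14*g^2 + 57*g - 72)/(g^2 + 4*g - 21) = (g^2 - 11*g + 24)/(g + 7)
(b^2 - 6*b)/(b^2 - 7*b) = (b - 6)/(b - 7)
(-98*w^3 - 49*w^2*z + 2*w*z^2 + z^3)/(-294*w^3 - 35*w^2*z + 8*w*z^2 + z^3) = (-14*w^2 - 5*w*z + z^2)/(-42*w^2 + w*z + z^2)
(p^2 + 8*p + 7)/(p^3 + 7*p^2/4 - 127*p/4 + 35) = 4*(p + 1)/(4*p^2 - 21*p + 20)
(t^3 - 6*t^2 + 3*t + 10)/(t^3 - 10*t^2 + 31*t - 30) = (t + 1)/(t - 3)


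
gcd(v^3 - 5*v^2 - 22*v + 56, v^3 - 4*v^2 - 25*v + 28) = v^2 - 3*v - 28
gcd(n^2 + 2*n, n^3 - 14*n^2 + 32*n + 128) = n + 2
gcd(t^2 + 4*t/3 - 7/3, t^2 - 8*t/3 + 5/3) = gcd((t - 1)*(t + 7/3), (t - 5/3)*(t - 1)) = t - 1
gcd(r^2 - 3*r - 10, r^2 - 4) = r + 2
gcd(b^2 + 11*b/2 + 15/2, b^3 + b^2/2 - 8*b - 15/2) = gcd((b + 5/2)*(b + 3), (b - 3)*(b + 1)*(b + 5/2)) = b + 5/2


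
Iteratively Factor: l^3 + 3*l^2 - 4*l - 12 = (l + 3)*(l^2 - 4) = (l + 2)*(l + 3)*(l - 2)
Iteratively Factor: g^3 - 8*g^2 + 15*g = (g - 3)*(g^2 - 5*g) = g*(g - 3)*(g - 5)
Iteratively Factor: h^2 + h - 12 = (h + 4)*(h - 3)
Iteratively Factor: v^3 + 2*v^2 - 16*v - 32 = (v - 4)*(v^2 + 6*v + 8) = (v - 4)*(v + 4)*(v + 2)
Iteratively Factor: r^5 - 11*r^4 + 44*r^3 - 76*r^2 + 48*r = (r)*(r^4 - 11*r^3 + 44*r^2 - 76*r + 48) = r*(r - 2)*(r^3 - 9*r^2 + 26*r - 24) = r*(r - 3)*(r - 2)*(r^2 - 6*r + 8) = r*(r - 3)*(r - 2)^2*(r - 4)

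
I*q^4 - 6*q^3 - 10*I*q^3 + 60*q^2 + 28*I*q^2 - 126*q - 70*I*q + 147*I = (q - 7)*(q - 3)*(q + 7*I)*(I*q + 1)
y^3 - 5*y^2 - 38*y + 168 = (y - 7)*(y - 4)*(y + 6)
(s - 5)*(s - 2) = s^2 - 7*s + 10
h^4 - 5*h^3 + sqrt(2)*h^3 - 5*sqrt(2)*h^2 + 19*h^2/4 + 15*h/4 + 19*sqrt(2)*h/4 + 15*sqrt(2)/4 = (h - 3)*(h - 5/2)*(h + 1/2)*(h + sqrt(2))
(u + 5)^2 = u^2 + 10*u + 25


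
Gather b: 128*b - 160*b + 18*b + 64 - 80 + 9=-14*b - 7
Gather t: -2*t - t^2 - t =-t^2 - 3*t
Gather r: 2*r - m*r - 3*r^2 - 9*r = -3*r^2 + r*(-m - 7)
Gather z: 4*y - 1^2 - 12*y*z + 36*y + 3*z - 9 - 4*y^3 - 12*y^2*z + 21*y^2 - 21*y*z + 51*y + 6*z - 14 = -4*y^3 + 21*y^2 + 91*y + z*(-12*y^2 - 33*y + 9) - 24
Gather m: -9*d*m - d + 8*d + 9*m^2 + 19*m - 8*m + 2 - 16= 7*d + 9*m^2 + m*(11 - 9*d) - 14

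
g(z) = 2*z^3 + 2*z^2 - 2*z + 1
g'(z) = 6*z^2 + 4*z - 2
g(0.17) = 0.73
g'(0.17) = -1.15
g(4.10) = 164.26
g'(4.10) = 115.26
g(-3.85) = -75.79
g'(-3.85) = 71.54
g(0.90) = 2.28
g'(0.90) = 6.46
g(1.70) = 13.21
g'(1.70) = 22.14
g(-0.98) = 3.00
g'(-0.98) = -0.16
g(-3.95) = -83.15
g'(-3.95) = 75.82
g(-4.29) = -111.52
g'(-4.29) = 91.26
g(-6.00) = -347.00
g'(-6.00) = 190.00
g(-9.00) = -1277.00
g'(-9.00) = 448.00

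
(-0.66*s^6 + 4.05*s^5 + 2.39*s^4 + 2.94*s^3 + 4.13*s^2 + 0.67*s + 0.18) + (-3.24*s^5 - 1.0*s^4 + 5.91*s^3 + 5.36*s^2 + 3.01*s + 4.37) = -0.66*s^6 + 0.81*s^5 + 1.39*s^4 + 8.85*s^3 + 9.49*s^2 + 3.68*s + 4.55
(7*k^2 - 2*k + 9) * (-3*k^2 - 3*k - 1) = -21*k^4 - 15*k^3 - 28*k^2 - 25*k - 9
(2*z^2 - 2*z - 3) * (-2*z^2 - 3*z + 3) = -4*z^4 - 2*z^3 + 18*z^2 + 3*z - 9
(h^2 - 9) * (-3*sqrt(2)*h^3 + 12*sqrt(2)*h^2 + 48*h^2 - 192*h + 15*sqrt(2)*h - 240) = -3*sqrt(2)*h^5 + 12*sqrt(2)*h^4 + 48*h^4 - 192*h^3 + 42*sqrt(2)*h^3 - 672*h^2 - 108*sqrt(2)*h^2 - 135*sqrt(2)*h + 1728*h + 2160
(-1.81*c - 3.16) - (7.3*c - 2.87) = -9.11*c - 0.29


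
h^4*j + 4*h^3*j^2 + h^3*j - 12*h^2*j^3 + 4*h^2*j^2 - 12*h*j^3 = h*(h - 2*j)*(h + 6*j)*(h*j + j)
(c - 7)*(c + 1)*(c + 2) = c^3 - 4*c^2 - 19*c - 14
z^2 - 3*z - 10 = (z - 5)*(z + 2)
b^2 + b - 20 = (b - 4)*(b + 5)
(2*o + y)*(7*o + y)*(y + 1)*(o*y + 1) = 14*o^3*y^2 + 14*o^3*y + 9*o^2*y^3 + 9*o^2*y^2 + 14*o^2*y + 14*o^2 + o*y^4 + o*y^3 + 9*o*y^2 + 9*o*y + y^3 + y^2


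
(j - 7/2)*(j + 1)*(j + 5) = j^3 + 5*j^2/2 - 16*j - 35/2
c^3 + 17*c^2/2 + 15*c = c*(c + 5/2)*(c + 6)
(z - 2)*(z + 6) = z^2 + 4*z - 12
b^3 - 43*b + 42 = (b - 6)*(b - 1)*(b + 7)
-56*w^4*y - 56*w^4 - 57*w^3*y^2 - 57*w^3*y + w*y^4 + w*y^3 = (-8*w + y)*(w + y)*(7*w + y)*(w*y + w)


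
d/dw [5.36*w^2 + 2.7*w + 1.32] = 10.72*w + 2.7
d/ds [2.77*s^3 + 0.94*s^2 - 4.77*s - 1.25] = 8.31*s^2 + 1.88*s - 4.77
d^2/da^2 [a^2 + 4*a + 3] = 2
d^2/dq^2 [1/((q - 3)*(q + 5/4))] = 8*(16*(q - 3)^2 + 4*(q - 3)*(4*q + 5) + (4*q + 5)^2)/((q - 3)^3*(4*q + 5)^3)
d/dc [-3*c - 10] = -3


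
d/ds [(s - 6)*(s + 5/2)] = 2*s - 7/2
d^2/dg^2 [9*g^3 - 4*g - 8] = 54*g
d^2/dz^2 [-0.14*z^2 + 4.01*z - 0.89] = -0.280000000000000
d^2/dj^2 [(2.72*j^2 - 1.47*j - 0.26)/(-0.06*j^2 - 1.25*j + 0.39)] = (0.418584*j^3 - 0.376271999999999*j^2 + 0.323388000000001*j + 1.430494)/(0.000216*j^6 + 0.0135*j^5 + 0.277038*j^4 + 1.777625*j^3 - 1.800747*j^2 + 0.570375*j - 0.059319)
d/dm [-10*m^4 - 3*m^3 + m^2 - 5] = m*(-40*m^2 - 9*m + 2)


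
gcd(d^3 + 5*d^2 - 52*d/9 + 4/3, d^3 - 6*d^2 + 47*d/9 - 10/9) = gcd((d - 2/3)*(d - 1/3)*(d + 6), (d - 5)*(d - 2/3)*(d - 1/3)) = d^2 - d + 2/9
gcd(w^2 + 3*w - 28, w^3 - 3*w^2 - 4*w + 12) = 1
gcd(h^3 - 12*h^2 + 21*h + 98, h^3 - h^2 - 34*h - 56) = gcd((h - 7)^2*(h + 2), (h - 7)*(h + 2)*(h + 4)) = h^2 - 5*h - 14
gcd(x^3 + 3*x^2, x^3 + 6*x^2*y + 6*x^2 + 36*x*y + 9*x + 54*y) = x + 3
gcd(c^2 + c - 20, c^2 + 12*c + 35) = c + 5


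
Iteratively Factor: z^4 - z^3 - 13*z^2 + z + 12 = (z + 1)*(z^3 - 2*z^2 - 11*z + 12) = (z + 1)*(z + 3)*(z^2 - 5*z + 4) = (z - 1)*(z + 1)*(z + 3)*(z - 4)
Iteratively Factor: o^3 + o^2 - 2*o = (o)*(o^2 + o - 2) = o*(o - 1)*(o + 2)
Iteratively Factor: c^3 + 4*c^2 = (c)*(c^2 + 4*c) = c^2*(c + 4)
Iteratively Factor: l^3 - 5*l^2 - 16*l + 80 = (l - 4)*(l^2 - l - 20) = (l - 5)*(l - 4)*(l + 4)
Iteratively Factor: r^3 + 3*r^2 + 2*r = (r)*(r^2 + 3*r + 2) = r*(r + 2)*(r + 1)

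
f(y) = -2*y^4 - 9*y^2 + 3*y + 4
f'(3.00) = -267.00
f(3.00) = -230.00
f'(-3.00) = 273.00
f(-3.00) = -248.00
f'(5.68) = -1565.24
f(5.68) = -2351.05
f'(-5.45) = 1396.13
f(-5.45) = -2044.15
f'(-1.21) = 38.95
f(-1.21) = -17.09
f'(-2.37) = 152.16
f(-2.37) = -116.76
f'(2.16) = -116.50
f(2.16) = -75.05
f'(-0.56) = 14.48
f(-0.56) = -0.70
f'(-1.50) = 57.00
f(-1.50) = -30.88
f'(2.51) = -168.69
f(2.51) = -124.55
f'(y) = -8*y^3 - 18*y + 3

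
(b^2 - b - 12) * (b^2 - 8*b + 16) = b^4 - 9*b^3 + 12*b^2 + 80*b - 192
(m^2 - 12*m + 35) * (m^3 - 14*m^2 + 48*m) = m^5 - 26*m^4 + 251*m^3 - 1066*m^2 + 1680*m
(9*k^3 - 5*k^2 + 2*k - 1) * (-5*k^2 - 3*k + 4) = -45*k^5 - 2*k^4 + 41*k^3 - 21*k^2 + 11*k - 4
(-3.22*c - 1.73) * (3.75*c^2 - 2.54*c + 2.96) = -12.075*c^3 + 1.6913*c^2 - 5.137*c - 5.1208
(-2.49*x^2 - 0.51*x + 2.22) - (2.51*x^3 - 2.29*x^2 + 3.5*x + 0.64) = -2.51*x^3 - 0.2*x^2 - 4.01*x + 1.58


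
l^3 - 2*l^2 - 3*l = l*(l - 3)*(l + 1)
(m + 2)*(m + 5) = m^2 + 7*m + 10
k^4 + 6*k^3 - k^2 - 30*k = k*(k - 2)*(k + 3)*(k + 5)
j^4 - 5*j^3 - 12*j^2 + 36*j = j*(j - 6)*(j - 2)*(j + 3)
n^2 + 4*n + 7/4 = (n + 1/2)*(n + 7/2)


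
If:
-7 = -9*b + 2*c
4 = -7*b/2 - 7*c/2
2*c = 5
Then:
No Solution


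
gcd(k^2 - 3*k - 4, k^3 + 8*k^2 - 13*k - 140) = k - 4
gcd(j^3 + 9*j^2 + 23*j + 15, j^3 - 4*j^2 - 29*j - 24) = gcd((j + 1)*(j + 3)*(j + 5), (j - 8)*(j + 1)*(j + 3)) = j^2 + 4*j + 3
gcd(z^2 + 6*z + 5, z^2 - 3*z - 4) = z + 1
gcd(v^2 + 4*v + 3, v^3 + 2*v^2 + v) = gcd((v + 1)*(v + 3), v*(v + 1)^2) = v + 1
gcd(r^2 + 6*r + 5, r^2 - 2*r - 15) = 1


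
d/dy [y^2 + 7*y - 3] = 2*y + 7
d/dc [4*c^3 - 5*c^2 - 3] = 2*c*(6*c - 5)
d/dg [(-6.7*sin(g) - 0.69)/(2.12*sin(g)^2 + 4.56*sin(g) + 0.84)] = (14.204*sin(g)^2 + 2.9256*sin(g) - 2.4816)*cos(g)/(4.4944*sin(g)^4 + 19.3344*sin(g)^3 + 24.3552*sin(g)^2 + 7.6608*sin(g) + 0.7056)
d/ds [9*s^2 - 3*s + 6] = 18*s - 3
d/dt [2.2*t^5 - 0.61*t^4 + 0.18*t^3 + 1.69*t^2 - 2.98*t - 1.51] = 11.0*t^4 - 2.44*t^3 + 0.54*t^2 + 3.38*t - 2.98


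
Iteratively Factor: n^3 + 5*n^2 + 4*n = (n)*(n^2 + 5*n + 4) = n*(n + 1)*(n + 4)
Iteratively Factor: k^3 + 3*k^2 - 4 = (k + 2)*(k^2 + k - 2) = (k - 1)*(k + 2)*(k + 2)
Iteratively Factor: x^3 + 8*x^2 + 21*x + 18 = (x + 2)*(x^2 + 6*x + 9) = (x + 2)*(x + 3)*(x + 3)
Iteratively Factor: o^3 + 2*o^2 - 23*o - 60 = (o + 3)*(o^2 - o - 20) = (o - 5)*(o + 3)*(o + 4)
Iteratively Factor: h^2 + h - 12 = (h + 4)*(h - 3)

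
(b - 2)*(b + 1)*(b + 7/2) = b^3 + 5*b^2/2 - 11*b/2 - 7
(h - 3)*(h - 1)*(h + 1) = h^3 - 3*h^2 - h + 3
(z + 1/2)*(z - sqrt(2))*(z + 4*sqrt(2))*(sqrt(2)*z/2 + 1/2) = sqrt(2)*z^4/2 + sqrt(2)*z^3/4 + 7*z^3/2 - 5*sqrt(2)*z^2/2 + 7*z^2/4 - 4*z - 5*sqrt(2)*z/4 - 2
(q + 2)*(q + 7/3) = q^2 + 13*q/3 + 14/3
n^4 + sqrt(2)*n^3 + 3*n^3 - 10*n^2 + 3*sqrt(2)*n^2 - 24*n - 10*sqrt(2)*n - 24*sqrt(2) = (n - 3)*(n + 2)*(n + 4)*(n + sqrt(2))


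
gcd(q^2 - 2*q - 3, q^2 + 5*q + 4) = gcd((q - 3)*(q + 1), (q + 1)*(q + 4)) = q + 1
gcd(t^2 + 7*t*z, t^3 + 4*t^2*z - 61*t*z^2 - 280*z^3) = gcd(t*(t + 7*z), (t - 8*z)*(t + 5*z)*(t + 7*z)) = t + 7*z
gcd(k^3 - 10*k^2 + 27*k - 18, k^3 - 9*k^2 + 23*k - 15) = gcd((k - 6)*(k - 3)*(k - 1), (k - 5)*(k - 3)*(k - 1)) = k^2 - 4*k + 3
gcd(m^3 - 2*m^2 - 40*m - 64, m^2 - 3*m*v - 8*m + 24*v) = m - 8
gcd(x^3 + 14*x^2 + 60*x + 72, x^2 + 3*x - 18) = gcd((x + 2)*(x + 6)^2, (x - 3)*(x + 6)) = x + 6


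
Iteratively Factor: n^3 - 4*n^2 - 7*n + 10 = (n + 2)*(n^2 - 6*n + 5) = (n - 5)*(n + 2)*(n - 1)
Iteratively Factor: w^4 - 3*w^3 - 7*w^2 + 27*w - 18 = (w - 1)*(w^3 - 2*w^2 - 9*w + 18) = (w - 1)*(w + 3)*(w^2 - 5*w + 6) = (w - 2)*(w - 1)*(w + 3)*(w - 3)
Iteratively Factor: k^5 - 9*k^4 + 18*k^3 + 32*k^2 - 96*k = (k + 2)*(k^4 - 11*k^3 + 40*k^2 - 48*k) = k*(k + 2)*(k^3 - 11*k^2 + 40*k - 48) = k*(k - 3)*(k + 2)*(k^2 - 8*k + 16) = k*(k - 4)*(k - 3)*(k + 2)*(k - 4)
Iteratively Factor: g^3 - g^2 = (g)*(g^2 - g) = g*(g - 1)*(g)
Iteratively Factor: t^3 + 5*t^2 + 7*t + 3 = (t + 3)*(t^2 + 2*t + 1) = (t + 1)*(t + 3)*(t + 1)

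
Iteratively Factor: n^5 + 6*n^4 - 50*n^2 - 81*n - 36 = (n + 3)*(n^4 + 3*n^3 - 9*n^2 - 23*n - 12) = (n + 3)*(n + 4)*(n^3 - n^2 - 5*n - 3) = (n - 3)*(n + 3)*(n + 4)*(n^2 + 2*n + 1) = (n - 3)*(n + 1)*(n + 3)*(n + 4)*(n + 1)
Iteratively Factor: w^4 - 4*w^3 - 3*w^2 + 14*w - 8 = (w - 4)*(w^3 - 3*w + 2) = (w - 4)*(w - 1)*(w^2 + w - 2) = (w - 4)*(w - 1)^2*(w + 2)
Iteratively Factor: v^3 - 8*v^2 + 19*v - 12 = (v - 4)*(v^2 - 4*v + 3) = (v - 4)*(v - 3)*(v - 1)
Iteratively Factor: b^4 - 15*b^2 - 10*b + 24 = (b - 4)*(b^3 + 4*b^2 + b - 6) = (b - 4)*(b + 2)*(b^2 + 2*b - 3) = (b - 4)*(b + 2)*(b + 3)*(b - 1)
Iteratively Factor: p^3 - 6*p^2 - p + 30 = (p - 5)*(p^2 - p - 6) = (p - 5)*(p - 3)*(p + 2)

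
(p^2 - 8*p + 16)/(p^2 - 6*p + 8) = (p - 4)/(p - 2)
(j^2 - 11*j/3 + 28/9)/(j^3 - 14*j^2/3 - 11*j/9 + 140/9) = (3*j - 4)/(3*j^2 - 7*j - 20)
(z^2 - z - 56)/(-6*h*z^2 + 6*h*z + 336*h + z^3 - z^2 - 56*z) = 1/(-6*h + z)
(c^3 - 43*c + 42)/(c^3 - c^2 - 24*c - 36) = (c^2 + 6*c - 7)/(c^2 + 5*c + 6)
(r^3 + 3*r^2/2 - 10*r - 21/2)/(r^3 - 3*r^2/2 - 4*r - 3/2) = (2*r + 7)/(2*r + 1)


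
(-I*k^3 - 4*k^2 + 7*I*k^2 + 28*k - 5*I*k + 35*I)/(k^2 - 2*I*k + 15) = (-I*k^2 + k*(1 + 7*I) - 7)/(k + 3*I)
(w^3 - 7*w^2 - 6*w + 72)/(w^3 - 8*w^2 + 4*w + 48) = (w + 3)/(w + 2)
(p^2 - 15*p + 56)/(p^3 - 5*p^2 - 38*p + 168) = (p - 8)/(p^2 + 2*p - 24)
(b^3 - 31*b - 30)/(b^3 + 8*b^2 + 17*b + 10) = (b - 6)/(b + 2)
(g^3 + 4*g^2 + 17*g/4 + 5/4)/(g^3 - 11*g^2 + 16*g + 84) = (4*g^3 + 16*g^2 + 17*g + 5)/(4*(g^3 - 11*g^2 + 16*g + 84))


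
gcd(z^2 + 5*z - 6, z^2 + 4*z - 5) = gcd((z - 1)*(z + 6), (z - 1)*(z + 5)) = z - 1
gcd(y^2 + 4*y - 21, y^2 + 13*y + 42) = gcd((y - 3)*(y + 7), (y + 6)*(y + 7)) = y + 7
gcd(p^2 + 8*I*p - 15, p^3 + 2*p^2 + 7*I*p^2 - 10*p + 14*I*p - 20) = p + 5*I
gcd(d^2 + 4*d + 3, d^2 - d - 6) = 1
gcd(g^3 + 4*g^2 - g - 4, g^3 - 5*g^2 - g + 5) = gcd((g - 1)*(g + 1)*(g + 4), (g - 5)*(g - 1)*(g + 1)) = g^2 - 1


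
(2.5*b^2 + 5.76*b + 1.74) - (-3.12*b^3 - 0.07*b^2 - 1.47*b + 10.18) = 3.12*b^3 + 2.57*b^2 + 7.23*b - 8.44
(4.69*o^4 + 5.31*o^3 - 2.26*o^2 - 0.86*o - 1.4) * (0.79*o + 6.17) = 3.7051*o^5 + 33.1322*o^4 + 30.9773*o^3 - 14.6236*o^2 - 6.4122*o - 8.638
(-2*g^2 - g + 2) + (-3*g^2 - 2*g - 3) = -5*g^2 - 3*g - 1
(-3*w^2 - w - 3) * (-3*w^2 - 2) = 9*w^4 + 3*w^3 + 15*w^2 + 2*w + 6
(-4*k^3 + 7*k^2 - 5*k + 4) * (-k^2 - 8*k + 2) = 4*k^5 + 25*k^4 - 59*k^3 + 50*k^2 - 42*k + 8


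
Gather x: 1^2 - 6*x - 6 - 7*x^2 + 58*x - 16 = -7*x^2 + 52*x - 21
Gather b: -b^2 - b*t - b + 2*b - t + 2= -b^2 + b*(1 - t) - t + 2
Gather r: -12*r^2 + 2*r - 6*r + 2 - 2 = -12*r^2 - 4*r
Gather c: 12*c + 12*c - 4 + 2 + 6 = 24*c + 4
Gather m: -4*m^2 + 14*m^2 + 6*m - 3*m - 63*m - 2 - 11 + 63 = 10*m^2 - 60*m + 50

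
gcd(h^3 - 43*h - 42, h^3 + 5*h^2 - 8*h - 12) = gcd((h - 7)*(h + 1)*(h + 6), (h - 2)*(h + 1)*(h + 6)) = h^2 + 7*h + 6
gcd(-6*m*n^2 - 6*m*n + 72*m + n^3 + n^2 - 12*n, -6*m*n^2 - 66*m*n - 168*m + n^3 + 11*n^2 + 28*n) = 6*m*n + 24*m - n^2 - 4*n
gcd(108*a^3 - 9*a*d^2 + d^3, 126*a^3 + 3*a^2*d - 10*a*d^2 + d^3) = 18*a^2 + 3*a*d - d^2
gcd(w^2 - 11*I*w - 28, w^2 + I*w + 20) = w - 4*I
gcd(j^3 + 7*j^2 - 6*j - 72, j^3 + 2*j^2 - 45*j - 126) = j + 6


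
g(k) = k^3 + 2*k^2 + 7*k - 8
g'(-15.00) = 622.00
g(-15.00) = -3038.00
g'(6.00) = 139.00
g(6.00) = 322.00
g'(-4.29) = 45.05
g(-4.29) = -80.18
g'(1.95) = 26.21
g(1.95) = 20.67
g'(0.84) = 12.48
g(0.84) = -0.12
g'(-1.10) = 6.23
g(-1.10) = -14.61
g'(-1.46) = 7.55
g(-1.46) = -17.07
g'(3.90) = 68.23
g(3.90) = 109.04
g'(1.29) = 17.15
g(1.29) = 6.50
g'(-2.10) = 11.83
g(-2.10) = -23.14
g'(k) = 3*k^2 + 4*k + 7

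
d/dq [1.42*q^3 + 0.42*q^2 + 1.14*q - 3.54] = 4.26*q^2 + 0.84*q + 1.14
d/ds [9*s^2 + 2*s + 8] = 18*s + 2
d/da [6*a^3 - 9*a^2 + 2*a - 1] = 18*a^2 - 18*a + 2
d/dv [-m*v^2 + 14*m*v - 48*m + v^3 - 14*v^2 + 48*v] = -2*m*v + 14*m + 3*v^2 - 28*v + 48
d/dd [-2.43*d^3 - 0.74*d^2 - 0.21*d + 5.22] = -7.29*d^2 - 1.48*d - 0.21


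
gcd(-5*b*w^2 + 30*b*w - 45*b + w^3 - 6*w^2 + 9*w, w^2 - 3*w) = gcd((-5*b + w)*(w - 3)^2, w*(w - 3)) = w - 3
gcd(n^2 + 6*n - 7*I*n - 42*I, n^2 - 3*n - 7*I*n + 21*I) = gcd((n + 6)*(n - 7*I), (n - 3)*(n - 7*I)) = n - 7*I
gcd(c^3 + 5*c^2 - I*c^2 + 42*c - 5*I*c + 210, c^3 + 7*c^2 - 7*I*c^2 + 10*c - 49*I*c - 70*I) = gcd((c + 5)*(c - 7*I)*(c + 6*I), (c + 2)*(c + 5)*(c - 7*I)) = c^2 + c*(5 - 7*I) - 35*I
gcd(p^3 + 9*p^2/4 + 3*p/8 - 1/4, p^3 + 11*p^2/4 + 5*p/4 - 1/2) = p^2 + 7*p/4 - 1/2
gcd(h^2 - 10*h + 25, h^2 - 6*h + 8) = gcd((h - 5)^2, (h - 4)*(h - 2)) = 1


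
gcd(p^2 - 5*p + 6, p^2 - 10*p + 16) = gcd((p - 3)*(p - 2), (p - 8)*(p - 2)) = p - 2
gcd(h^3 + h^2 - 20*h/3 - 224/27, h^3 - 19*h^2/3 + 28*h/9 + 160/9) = h^2 - 4*h/3 - 32/9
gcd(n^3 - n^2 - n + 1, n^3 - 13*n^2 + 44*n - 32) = n - 1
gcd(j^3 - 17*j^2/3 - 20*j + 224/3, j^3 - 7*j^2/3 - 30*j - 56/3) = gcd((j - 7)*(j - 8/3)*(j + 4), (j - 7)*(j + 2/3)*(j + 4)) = j^2 - 3*j - 28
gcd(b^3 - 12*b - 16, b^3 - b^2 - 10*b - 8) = b^2 - 2*b - 8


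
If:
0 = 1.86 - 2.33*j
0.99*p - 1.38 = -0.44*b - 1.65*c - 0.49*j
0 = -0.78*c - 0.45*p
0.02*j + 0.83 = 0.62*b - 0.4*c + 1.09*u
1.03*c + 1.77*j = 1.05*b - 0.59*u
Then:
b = 2.43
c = 1.20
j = 0.80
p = -2.07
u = -0.17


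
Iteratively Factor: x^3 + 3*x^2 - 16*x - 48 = (x - 4)*(x^2 + 7*x + 12) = (x - 4)*(x + 4)*(x + 3)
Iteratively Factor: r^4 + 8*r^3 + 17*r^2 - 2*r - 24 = (r + 4)*(r^3 + 4*r^2 + r - 6) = (r - 1)*(r + 4)*(r^2 + 5*r + 6) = (r - 1)*(r + 2)*(r + 4)*(r + 3)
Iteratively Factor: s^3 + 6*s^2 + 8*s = (s + 2)*(s^2 + 4*s) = s*(s + 2)*(s + 4)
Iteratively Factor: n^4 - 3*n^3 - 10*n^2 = (n)*(n^3 - 3*n^2 - 10*n) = n^2*(n^2 - 3*n - 10) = n^2*(n - 5)*(n + 2)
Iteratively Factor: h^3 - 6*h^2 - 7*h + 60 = (h - 5)*(h^2 - h - 12) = (h - 5)*(h + 3)*(h - 4)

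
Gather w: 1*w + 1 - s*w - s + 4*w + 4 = -s + w*(5 - s) + 5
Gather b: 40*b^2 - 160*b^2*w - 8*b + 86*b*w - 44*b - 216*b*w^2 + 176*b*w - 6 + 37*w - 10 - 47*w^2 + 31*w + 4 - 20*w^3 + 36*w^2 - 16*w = b^2*(40 - 160*w) + b*(-216*w^2 + 262*w - 52) - 20*w^3 - 11*w^2 + 52*w - 12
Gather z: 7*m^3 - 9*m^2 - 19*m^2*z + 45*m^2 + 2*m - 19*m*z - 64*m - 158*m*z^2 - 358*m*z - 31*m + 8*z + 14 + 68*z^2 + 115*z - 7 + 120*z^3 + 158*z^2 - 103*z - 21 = 7*m^3 + 36*m^2 - 93*m + 120*z^3 + z^2*(226 - 158*m) + z*(-19*m^2 - 377*m + 20) - 14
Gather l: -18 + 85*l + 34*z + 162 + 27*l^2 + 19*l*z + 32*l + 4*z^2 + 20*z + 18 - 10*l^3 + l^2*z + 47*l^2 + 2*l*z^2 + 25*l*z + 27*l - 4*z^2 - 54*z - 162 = -10*l^3 + l^2*(z + 74) + l*(2*z^2 + 44*z + 144)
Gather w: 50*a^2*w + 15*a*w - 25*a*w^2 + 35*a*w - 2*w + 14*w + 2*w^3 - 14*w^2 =2*w^3 + w^2*(-25*a - 14) + w*(50*a^2 + 50*a + 12)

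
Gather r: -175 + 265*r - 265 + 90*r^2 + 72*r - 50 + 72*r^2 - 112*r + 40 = 162*r^2 + 225*r - 450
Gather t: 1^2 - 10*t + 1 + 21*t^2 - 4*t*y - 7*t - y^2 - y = 21*t^2 + t*(-4*y - 17) - y^2 - y + 2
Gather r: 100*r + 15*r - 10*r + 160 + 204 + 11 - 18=105*r + 357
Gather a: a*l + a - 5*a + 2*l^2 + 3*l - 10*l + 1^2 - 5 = a*(l - 4) + 2*l^2 - 7*l - 4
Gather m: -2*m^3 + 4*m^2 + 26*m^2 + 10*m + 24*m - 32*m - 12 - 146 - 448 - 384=-2*m^3 + 30*m^2 + 2*m - 990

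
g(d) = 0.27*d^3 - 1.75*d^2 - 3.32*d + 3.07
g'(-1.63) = 4.54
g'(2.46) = -7.03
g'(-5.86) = 45.01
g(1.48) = -4.80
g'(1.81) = -7.00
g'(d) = 0.81*d^2 - 3.5*d - 3.32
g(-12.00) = -675.65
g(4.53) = -22.78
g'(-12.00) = 155.32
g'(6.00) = 4.84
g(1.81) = -7.07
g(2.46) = -11.67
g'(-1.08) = 1.40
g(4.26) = -21.96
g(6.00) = -21.53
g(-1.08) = 4.27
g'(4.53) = -2.55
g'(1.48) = -6.73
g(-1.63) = 2.66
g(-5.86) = -91.90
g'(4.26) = -3.53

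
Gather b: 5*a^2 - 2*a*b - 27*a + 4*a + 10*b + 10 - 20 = 5*a^2 - 23*a + b*(10 - 2*a) - 10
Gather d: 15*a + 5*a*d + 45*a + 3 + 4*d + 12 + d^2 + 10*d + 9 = 60*a + d^2 + d*(5*a + 14) + 24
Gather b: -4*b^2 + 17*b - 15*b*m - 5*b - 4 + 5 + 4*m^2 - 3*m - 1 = -4*b^2 + b*(12 - 15*m) + 4*m^2 - 3*m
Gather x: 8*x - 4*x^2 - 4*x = -4*x^2 + 4*x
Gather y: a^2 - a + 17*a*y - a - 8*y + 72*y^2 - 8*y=a^2 - 2*a + 72*y^2 + y*(17*a - 16)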